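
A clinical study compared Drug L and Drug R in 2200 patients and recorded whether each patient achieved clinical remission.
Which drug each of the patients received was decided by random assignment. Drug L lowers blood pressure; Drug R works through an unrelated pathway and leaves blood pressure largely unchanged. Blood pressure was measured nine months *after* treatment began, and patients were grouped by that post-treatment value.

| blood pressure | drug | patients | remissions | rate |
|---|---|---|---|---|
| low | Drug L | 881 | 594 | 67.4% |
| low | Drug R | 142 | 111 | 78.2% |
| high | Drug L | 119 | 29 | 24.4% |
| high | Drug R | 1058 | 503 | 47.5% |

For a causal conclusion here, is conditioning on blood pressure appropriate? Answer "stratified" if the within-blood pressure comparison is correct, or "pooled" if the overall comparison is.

pooled

The distribution of blood pressure is itself part of what the drug does — it is an intermediate outcome. Holding it fixed would remove that part of the effect; the total effect is the pooled difference.
Pooled: Drug L 62.3% vs Drug R 51.2%; Drug L is higher overall.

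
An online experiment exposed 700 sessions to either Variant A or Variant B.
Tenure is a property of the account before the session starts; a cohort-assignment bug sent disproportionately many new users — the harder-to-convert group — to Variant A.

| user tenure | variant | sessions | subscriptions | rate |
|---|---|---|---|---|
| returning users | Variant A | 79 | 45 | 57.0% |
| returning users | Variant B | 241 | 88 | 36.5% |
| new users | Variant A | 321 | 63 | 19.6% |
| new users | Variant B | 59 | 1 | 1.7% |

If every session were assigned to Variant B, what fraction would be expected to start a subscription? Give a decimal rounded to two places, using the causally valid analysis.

The user tenure-specific comparison favours Variant A throughout, but the pooled figures favour Variant B. The question is whether to condition on user tenure.
User tenure is set before the variant has any effect — it is not caused by the variant — and it independently drives the outcome. That makes it a confounder, so the causal comparison is within user tenure levels.
Standardising Variant B to the population user tenure mix: 0.457·88/241 + 0.543·1/59 = 0.176.

0.18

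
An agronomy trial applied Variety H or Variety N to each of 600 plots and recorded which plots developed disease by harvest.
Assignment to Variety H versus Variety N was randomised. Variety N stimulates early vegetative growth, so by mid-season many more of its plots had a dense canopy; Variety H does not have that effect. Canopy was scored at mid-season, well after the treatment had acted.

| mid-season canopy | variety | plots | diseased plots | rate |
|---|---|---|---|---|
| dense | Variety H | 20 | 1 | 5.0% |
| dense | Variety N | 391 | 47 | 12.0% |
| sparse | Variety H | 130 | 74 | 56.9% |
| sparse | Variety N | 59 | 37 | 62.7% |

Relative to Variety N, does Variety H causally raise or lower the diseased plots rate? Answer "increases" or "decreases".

increases

Stratifying would compare varietys among plots the varietys themselves sorted into mid-season canopy groups — a form of selection on an intermediate. The unconditioned pooled rates give the total causal effect.
Pooled: Variety H 50.0% vs Variety N 18.7%; Variety N is lower overall.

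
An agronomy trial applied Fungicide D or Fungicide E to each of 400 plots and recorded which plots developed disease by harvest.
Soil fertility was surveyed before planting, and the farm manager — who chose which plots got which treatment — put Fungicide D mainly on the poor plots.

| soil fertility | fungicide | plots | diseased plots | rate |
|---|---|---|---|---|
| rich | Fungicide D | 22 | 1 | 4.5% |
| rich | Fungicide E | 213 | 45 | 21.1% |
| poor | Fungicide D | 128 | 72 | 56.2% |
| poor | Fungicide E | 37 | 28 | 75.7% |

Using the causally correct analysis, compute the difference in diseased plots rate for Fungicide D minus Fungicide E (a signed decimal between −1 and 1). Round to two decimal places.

-0.18

Fungicide D is lower inside every soil fertility stratum but Fungicide E is lower in aggregate. Whether to stratify depends on how soil fertility relates to the fungicide.
Here soil fertility is a common cause — it drives both which fungicide a case falls under and the outcome. The crude comparison mixes populations; the stratum-specific rates are the causally relevant ones.
Adjusting over the population distribution of soil fertility: 0.588·(0.045−0.211) + 0.412·(0.562−0.757) = -0.178.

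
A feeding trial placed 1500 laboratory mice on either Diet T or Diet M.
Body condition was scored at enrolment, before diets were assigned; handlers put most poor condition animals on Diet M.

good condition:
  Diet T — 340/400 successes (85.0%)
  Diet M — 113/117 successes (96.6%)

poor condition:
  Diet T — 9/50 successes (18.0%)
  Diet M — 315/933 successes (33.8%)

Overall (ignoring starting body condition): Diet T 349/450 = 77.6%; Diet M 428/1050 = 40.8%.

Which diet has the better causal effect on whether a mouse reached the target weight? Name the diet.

Diet M

The stratified and pooled comparisons disagree (Diet M wins within each starting body condition; Diet T wins overall), so the answer turns on the causal role of starting body condition.
Here starting body condition is a common cause — it drives both which diet a case falls under and the outcome. The crude comparison mixes populations; the stratum-specific rates are the causally relevant ones.
Within each level — good condition: 85.0% vs 96.6%; poor condition: 18.0% vs 33.8% — Diet M is higher every time.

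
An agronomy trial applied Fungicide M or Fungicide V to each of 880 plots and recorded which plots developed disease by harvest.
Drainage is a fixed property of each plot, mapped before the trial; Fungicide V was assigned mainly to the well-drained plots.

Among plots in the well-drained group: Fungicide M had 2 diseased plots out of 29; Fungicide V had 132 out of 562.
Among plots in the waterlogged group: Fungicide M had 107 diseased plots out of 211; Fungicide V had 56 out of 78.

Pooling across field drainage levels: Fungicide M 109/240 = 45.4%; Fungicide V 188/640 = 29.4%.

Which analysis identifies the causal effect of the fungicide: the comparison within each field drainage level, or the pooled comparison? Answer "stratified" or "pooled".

Field drainage differs across fungicides for reasons unrelated to any effect of the fungicide itself, and it separately predicts the outcome — a classic confounder. We must compare within field drainage levels.
Within each level — well-drained: 6.9% vs 23.5%; waterlogged: 50.7% vs 71.8% — Fungicide M is lower every time.

stratified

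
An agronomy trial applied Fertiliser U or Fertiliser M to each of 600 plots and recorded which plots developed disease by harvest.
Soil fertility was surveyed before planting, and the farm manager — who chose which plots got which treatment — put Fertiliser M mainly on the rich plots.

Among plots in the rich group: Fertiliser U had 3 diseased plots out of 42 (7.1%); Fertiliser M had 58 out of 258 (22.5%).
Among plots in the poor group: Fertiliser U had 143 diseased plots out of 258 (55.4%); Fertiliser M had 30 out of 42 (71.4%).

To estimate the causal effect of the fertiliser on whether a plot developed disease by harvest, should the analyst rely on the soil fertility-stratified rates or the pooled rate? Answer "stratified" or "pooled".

Fertiliser U is lower inside every soil fertility stratum but Fertiliser M is lower in aggregate. Whether to stratify depends on how soil fertility relates to the fertiliser.
Here soil fertility is a common cause — it drives both which fertiliser a case falls under and the outcome. The crude comparison mixes populations; the stratum-specific rates are the causally relevant ones.
Within each level — rich: 7.1% vs 22.5%; poor: 55.4% vs 71.4% — Fertiliser U is lower every time.

stratified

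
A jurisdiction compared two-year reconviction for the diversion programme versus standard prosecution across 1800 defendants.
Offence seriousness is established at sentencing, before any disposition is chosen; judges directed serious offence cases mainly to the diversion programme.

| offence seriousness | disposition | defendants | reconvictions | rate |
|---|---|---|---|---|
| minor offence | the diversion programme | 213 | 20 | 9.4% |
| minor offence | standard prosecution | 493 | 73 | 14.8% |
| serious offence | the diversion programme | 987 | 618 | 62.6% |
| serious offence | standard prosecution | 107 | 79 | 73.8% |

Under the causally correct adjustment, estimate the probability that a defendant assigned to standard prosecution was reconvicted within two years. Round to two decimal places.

Within every offence seriousness level the diversion programme has the lower rate, yet pooled standard prosecution does — Simpson's reversal.
Offence seriousness satisfies the back-door criterion: it is not a descendant of the disposition, and it blocks the spurious path from disposition to outcome. Adjusting for it (i.e., using the within-offence seriousness rates) gives the causal effect.
Standardising standard prosecution to the population offence seriousness mix: 0.392·73/493 + 0.608·79/107 = 0.507.

0.51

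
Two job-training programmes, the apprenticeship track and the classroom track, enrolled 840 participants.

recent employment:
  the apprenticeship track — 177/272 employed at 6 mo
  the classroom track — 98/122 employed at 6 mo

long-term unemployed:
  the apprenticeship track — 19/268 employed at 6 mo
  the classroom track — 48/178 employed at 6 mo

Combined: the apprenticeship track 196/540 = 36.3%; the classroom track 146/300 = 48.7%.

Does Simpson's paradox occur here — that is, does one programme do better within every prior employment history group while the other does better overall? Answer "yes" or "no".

Within each prior employment history level (recent employment 65.1% vs 80.3%; long-term unemployed 7.1% vs 27.0%), the classroom track has the higher rate every time. Pooled: 36.3% vs 48.7% — the classroom track has the higher rate overall. They agree.

no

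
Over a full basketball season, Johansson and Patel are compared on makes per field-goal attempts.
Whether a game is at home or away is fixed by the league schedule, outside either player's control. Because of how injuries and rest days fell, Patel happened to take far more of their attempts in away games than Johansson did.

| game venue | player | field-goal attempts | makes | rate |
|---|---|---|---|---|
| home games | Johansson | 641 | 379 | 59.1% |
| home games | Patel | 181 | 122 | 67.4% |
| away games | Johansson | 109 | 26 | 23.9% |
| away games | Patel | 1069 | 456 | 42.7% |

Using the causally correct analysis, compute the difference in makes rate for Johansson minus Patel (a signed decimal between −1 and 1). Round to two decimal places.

-0.14

Nothing the player does changes game venue; the imbalance is an allocation artefact. With game venue also predicting the outcome, the pooled figure is confounded, and the within-stratum comparison is the causal one.
Adjusting over the population distribution of game venue: 0.411·(0.591−0.674) + 0.589·(0.239−0.427) = -0.145.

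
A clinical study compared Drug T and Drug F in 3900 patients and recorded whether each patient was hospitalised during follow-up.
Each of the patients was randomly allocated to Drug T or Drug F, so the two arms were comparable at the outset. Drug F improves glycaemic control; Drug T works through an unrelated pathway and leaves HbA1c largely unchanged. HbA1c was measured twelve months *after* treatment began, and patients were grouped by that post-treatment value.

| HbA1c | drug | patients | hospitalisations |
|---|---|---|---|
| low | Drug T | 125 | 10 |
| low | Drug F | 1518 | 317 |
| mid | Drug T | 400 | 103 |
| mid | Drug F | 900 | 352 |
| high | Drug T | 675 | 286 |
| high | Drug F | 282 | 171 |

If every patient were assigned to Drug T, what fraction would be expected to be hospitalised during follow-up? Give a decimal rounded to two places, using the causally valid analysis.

0.33

HbA1c is recorded after the drug and is itself shifted by it — it sits on the causal path from drug to outcome. Conditioning on a mediator would strip out part of the effect we want; the pooled comparison gives the total causal effect.
So P(outcome | do(Drug T)) is just the pooled rate for Drug T: 399/1200 = 0.333.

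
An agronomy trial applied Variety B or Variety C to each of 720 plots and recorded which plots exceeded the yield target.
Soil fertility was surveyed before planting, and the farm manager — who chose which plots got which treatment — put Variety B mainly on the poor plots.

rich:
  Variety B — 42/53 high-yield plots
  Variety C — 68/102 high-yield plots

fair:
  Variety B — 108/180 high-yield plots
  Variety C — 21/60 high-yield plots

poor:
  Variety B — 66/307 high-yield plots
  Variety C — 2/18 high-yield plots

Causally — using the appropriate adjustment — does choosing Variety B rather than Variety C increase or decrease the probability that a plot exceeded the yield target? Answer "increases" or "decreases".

Here soil fertility is a common cause — it drives both which variety a case falls under and the outcome. The crude comparison mixes populations; the stratum-specific rates are the causally relevant ones.
Within each level — rich: 79.2% vs 66.7%; fair: 60.0% vs 35.0%; poor: 21.5% vs 11.1% — Variety B is higher every time.

increases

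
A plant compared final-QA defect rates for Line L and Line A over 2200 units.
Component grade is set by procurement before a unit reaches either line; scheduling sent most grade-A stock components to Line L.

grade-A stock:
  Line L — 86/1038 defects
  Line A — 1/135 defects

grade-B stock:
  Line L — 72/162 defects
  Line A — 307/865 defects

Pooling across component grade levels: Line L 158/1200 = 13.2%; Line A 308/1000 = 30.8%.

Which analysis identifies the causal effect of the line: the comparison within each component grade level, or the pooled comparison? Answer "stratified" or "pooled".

The stratified and pooled comparisons disagree (Line A wins within each component grade; Line L wins overall), so the answer turns on the causal role of component grade.
Since component grade is a pre-existing factor (not a product of the line) and it affects the outcome on its own, it is a confounder. The stratified rates, not the pooled rate, identify the causal effect.
Within each level — grade-A stock: 8.3% vs 0.7%; grade-B stock: 44.4% vs 35.5% — Line A is lower every time.

stratified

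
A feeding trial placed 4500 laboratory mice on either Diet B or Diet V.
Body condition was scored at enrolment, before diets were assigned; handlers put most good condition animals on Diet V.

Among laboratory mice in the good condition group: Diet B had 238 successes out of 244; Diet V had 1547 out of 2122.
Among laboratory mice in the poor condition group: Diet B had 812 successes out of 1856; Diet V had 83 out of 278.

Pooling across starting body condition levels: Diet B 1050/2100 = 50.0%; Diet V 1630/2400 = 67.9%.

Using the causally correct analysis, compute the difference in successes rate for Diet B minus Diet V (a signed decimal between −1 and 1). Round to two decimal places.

Here starting body condition is a common cause — it drives both which diet a case falls under and the outcome. The crude comparison mixes populations; the stratum-specific rates are the causally relevant ones.
Adjusting over the population distribution of starting body condition: 0.526·(0.975−0.729) + 0.474·(0.438−0.299) = +0.195.

+0.20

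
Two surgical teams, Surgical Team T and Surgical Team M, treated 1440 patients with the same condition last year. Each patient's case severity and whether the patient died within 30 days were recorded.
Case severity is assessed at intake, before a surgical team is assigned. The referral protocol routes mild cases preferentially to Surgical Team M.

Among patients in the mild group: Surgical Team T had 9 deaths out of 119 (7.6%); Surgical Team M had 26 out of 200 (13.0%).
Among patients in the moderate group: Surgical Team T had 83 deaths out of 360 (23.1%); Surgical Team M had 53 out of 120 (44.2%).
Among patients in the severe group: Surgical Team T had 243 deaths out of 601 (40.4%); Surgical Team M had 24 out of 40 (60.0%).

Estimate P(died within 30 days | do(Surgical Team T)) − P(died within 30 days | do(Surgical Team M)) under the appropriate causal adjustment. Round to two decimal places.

Case severity differs across surgical teams for reasons unrelated to any effect of the surgical team itself, and it separately predicts the outcome — a classic confounder. We must compare within case severity levels.
Adjusting over the population distribution of case severity: 0.222·(0.076−0.130) + 0.333·(0.231−0.442) + 0.445·(0.404−0.600) = -0.170.

-0.17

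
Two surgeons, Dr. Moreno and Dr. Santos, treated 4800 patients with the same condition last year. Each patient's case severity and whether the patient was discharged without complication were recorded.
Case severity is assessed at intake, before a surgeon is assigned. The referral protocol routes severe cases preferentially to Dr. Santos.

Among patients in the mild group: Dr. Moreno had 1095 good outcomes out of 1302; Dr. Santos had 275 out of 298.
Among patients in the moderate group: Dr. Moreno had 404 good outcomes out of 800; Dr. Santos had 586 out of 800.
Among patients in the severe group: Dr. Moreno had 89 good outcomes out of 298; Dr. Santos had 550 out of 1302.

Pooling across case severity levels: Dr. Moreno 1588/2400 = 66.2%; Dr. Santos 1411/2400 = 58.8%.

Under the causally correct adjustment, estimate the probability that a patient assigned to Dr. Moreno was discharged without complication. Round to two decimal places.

0.55

Case severity satisfies the back-door criterion: it is not a descendant of the surgeon, and it blocks the spurious path from surgeon to outcome. Adjusting for it (i.e., using the within-case severity rates) gives the causal effect.
Standardising Dr. Moreno to the population case severity mix: 0.333·1095/1302 + 0.333·404/800 + 0.333·89/298 = 0.548.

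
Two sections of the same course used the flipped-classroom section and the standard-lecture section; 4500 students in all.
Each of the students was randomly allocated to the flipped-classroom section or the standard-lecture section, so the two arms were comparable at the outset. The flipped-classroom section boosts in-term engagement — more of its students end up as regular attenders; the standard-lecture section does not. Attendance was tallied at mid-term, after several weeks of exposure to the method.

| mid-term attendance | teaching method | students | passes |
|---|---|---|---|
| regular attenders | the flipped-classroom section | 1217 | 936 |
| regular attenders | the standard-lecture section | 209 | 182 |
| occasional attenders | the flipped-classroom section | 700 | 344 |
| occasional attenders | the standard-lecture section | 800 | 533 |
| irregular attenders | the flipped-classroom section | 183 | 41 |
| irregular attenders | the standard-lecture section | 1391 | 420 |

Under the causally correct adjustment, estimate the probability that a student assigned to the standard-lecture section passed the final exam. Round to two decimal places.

Within every mid-term attendance level the standard-lecture section has the higher rate, yet pooled the flipped-classroom section does — Simpson's reversal.
Because the teaching method influences mid-term attendance, mid-term attendance is a post-treatment mediator, not a confounder. Stratifying on it would bias the estimate; the causal effect is the crude pooled difference.
So P(outcome | do(the standard-lecture section)) is just the pooled rate for the standard-lecture section: 1135/2400 = 0.473.

0.47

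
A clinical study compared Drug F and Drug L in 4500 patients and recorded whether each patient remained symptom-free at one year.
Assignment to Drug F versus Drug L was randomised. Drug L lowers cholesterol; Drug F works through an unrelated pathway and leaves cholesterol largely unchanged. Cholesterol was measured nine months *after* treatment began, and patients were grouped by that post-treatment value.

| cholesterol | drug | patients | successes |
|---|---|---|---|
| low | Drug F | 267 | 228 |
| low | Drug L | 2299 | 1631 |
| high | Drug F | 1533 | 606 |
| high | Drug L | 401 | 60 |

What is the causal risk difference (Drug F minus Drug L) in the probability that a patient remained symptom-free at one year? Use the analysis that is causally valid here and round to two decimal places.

The stratified and pooled comparisons disagree (Drug F wins within each cholesterol; Drug L wins overall), so the answer turns on the causal role of cholesterol.
Cholesterol lies on the pathway drug → cholesterol → outcome, so adjusting for it blocks the indirect effect. For the total causal effect of drug, use the unadjusted pooled rates.
The causal difference is the pooled difference: 0.463 − 0.626 = -0.163.

-0.16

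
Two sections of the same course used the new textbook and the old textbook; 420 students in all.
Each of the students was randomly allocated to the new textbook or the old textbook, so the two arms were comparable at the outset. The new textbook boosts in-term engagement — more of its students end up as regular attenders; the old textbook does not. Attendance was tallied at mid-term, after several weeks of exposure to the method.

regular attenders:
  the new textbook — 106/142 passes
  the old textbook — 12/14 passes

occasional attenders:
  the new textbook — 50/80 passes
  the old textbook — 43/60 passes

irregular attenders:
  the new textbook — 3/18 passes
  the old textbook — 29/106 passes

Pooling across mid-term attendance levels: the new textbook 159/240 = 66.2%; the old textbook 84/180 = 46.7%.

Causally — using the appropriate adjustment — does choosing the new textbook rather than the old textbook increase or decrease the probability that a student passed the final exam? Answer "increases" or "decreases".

The stratified and pooled comparisons disagree (the old textbook wins within each mid-term attendance; the new textbook wins overall), so the answer turns on the causal role of mid-term attendance.
Mid-term attendance is downstream of the teaching method. One should not condition on a consequence of treatment, so the overall rates are the right comparison.
Pooled: the new textbook 66.2% vs the old textbook 46.7%; the new textbook is higher overall.

increases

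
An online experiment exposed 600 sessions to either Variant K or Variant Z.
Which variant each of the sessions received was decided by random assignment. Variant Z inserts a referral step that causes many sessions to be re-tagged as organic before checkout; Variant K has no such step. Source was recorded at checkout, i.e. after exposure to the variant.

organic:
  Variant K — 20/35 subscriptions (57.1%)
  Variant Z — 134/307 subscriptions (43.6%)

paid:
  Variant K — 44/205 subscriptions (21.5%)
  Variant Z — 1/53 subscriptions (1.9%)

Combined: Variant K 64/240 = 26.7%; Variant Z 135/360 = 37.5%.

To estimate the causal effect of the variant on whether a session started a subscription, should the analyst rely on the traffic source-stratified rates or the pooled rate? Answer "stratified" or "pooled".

pooled

Because the variant influences traffic source, traffic source is a post-treatment mediator, not a confounder. Stratifying on it would bias the estimate; the causal effect is the crude pooled difference.
Pooled: Variant K 26.7% vs Variant Z 37.5%; Variant Z is higher overall.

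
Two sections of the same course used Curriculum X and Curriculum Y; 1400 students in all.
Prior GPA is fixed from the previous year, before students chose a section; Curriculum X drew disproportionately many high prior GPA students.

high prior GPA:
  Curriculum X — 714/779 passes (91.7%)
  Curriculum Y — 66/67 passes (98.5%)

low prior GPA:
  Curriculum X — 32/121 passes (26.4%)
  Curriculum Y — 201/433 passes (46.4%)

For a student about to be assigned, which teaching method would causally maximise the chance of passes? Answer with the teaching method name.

Curriculum Y

The stratified and pooled comparisons disagree (Curriculum Y wins within each prior GPA band; Curriculum X wins overall), so the answer turns on the causal role of prior GPA band.
Prior GPA band satisfies the back-door criterion: it is not a descendant of the teaching method, and it blocks the spurious path from teaching method to outcome. Adjusting for it (i.e., using the within-prior GPA band rates) gives the causal effect.
Within each level — high prior GPA: 91.7% vs 98.5%; low prior GPA: 26.4% vs 46.4% — Curriculum Y is higher every time.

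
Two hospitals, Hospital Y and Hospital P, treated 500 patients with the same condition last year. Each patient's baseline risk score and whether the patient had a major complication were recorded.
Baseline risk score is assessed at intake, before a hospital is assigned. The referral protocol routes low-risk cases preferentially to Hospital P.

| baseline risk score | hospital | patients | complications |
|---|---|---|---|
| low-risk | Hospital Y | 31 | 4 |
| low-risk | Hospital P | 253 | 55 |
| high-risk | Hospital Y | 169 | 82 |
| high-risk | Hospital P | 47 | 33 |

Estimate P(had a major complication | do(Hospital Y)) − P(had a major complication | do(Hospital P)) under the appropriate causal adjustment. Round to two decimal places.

Here baseline risk score is a common cause — it drives both which hospital a case falls under and the outcome. The crude comparison mixes populations; the stratum-specific rates are the causally relevant ones.
Adjusting over the population distribution of baseline risk score: 0.568·(0.129−0.217) + 0.432·(0.485−0.702) = -0.144.

-0.14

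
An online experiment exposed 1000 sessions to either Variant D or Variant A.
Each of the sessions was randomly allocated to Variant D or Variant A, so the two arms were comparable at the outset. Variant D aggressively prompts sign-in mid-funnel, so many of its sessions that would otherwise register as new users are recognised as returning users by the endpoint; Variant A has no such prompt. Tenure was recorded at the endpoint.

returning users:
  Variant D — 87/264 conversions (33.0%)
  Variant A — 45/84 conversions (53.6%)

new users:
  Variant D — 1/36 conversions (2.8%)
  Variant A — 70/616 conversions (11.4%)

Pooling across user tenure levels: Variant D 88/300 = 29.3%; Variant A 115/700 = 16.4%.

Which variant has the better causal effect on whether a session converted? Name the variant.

Variant D

Because the variant influences user tenure, user tenure is a post-treatment mediator, not a confounder. Stratifying on it would bias the estimate; the causal effect is the crude pooled difference.
Pooled: Variant D 29.3% vs Variant A 16.4%; Variant D is higher overall.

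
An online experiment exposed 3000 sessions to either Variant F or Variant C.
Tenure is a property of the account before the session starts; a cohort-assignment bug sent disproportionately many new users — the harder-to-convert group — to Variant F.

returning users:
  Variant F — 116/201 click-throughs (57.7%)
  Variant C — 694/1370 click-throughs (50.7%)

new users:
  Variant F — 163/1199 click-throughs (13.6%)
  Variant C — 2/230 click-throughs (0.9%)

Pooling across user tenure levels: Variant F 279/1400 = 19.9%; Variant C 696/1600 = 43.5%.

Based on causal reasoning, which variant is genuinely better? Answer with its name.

Variant F

User tenure differs across variants for reasons unrelated to any effect of the variant itself, and it separately predicts the outcome — a classic confounder. We must compare within user tenure levels.
Within each level — returning users: 57.7% vs 50.7%; new users: 13.6% vs 0.9% — Variant F is higher every time.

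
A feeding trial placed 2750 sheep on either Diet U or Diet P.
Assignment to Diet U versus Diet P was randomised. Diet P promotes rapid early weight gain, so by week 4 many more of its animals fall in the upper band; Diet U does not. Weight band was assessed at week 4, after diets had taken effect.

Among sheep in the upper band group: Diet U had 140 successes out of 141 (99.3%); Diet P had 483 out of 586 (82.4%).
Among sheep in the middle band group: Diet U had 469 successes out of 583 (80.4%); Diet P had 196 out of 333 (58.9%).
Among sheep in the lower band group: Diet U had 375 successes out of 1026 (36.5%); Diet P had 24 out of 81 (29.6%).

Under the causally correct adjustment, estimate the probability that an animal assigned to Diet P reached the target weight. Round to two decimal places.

Week-4 weight band lies on the pathway diet → week-4 weight band → outcome, so adjusting for it blocks the indirect effect. For the total causal effect of diet, use the unadjusted pooled rates.
So P(outcome | do(Diet P)) is just the pooled rate for Diet P: 703/1000 = 0.703.

0.70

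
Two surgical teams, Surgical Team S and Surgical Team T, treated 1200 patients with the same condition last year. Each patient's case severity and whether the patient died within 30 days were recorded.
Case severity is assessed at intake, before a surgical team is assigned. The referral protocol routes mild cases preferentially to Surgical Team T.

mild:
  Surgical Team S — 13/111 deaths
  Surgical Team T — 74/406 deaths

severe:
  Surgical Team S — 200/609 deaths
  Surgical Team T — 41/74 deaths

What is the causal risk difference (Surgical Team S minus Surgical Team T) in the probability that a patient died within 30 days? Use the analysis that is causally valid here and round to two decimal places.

-0.16

The case severity-specific comparison favours Surgical Team S throughout, but the pooled figures favour Surgical Team T. The question is whether to condition on case severity.
The imbalance in case severity arose from how patients were allocated, not from anything the surgical team did; and case severity independently affects the outcome. The pooled gap is confounded — condition on case severity.
Adjusting over the population distribution of case severity: 0.431·(0.117−0.182) + 0.569·(0.328−0.554) = -0.156.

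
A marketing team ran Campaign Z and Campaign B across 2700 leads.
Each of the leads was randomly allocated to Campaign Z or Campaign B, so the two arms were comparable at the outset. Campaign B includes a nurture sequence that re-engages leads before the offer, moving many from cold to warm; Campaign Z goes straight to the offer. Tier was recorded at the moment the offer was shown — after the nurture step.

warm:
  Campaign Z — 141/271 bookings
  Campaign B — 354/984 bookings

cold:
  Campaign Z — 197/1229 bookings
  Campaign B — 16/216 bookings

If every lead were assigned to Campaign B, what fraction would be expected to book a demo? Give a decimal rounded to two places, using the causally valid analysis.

Engagement tier here is a post-treatment variable shaped by the campaign; conditioning on it would introduce bias rather than remove it. The overall comparison is the causal one.
So P(outcome | do(Campaign B)) is just the pooled rate for Campaign B: 370/1200 = 0.308.

0.31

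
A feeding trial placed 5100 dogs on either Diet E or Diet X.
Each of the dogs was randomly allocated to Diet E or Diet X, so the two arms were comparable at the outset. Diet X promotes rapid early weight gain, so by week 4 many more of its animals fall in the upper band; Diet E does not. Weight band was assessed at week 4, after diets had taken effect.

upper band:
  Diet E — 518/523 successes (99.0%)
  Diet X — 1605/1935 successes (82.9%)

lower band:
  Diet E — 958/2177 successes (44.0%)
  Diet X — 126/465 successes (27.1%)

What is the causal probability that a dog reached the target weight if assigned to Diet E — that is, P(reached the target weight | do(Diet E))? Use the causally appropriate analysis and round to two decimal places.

0.55

Diet E is higher inside every week-4 weight band stratum but Diet X is higher in aggregate. Whether to stratify depends on how week-4 weight band relates to the diet.
Week-4 weight band here is a post-treatment variable shaped by the diet; conditioning on it would introduce bias rather than remove it. The overall comparison is the causal one.
So P(outcome | do(Diet E)) is just the pooled rate for Diet E: 1476/2700 = 0.547.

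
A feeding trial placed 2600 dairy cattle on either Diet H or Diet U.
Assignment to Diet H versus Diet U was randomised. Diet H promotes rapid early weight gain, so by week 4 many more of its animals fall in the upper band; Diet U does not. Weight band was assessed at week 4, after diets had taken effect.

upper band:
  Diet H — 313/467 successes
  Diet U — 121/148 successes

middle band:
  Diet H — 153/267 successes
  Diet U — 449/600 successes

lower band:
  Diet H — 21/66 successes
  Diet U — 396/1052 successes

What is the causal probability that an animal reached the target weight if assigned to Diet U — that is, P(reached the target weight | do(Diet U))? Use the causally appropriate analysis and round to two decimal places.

0.54

The stratified and pooled comparisons disagree (Diet U wins within each week-4 weight band; Diet H wins overall), so the answer turns on the causal role of week-4 weight band.
Week-4 weight band here is a post-treatment variable shaped by the diet; conditioning on it would introduce bias rather than remove it. The overall comparison is the causal one.
So P(outcome | do(Diet U)) is just the pooled rate for Diet U: 966/1800 = 0.537.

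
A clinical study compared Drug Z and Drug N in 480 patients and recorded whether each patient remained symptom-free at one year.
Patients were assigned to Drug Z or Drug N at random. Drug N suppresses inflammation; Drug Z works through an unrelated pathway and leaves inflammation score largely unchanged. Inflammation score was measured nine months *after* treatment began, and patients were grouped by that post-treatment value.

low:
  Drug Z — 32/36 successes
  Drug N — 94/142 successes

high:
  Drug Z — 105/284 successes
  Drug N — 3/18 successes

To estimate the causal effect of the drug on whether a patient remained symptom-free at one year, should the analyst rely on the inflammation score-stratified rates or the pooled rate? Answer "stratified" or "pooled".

Because the drug influences inflammation score, inflammation score is a post-treatment mediator, not a confounder. Stratifying on it would bias the estimate; the causal effect is the crude pooled difference.
Pooled: Drug Z 42.8% vs Drug N 60.6%; Drug N is higher overall.

pooled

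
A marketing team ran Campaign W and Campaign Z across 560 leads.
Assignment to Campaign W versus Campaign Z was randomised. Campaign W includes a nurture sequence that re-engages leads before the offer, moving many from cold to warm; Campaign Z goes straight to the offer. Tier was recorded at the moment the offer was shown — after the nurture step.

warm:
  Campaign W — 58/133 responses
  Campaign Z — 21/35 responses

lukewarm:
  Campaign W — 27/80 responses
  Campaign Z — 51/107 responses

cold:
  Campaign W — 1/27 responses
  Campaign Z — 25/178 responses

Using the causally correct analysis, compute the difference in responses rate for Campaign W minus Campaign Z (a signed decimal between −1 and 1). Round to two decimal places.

+0.06

The engagement tier-specific comparison favours Campaign Z throughout, but the pooled figures favour Campaign W. The question is whether to condition on engagement tier.
Engagement tier lies on the pathway campaign → engagement tier → outcome, so adjusting for it blocks the indirect effect. For the total causal effect of campaign, use the unadjusted pooled rates.
The causal difference is the pooled difference: 0.358 − 0.303 = +0.055.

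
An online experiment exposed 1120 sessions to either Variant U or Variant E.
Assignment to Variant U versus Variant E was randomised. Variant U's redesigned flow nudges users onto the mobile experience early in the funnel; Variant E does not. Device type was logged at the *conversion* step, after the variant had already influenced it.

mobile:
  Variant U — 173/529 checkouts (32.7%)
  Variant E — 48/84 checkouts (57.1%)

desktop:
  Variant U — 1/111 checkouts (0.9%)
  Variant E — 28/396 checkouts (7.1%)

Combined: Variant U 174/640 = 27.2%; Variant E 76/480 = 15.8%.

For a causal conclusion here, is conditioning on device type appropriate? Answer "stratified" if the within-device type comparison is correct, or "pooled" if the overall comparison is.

pooled

The device type-specific comparison favours Variant E throughout, but the pooled figures favour Variant U. The question is whether to condition on device type.
Device type lies on the pathway variant → device type → outcome, so adjusting for it blocks the indirect effect. For the total causal effect of variant, use the unadjusted pooled rates.
Pooled: Variant U 27.2% vs Variant E 15.8%; Variant U is higher overall.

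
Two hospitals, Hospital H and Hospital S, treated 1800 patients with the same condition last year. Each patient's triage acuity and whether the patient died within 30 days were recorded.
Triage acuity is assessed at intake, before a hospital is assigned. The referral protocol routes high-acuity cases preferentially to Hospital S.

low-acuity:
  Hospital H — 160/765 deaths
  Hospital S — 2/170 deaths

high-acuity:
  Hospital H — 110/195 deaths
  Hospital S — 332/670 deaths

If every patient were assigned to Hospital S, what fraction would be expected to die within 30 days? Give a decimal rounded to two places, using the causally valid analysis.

Nothing the hospital does changes triage acuity; the imbalance is an allocation artefact. With triage acuity also predicting the outcome, the pooled figure is confounded, and the within-stratum comparison is the causal one.
Standardising Hospital S to the population triage acuity mix: 0.519·2/170 + 0.481·332/670 = 0.244.

0.24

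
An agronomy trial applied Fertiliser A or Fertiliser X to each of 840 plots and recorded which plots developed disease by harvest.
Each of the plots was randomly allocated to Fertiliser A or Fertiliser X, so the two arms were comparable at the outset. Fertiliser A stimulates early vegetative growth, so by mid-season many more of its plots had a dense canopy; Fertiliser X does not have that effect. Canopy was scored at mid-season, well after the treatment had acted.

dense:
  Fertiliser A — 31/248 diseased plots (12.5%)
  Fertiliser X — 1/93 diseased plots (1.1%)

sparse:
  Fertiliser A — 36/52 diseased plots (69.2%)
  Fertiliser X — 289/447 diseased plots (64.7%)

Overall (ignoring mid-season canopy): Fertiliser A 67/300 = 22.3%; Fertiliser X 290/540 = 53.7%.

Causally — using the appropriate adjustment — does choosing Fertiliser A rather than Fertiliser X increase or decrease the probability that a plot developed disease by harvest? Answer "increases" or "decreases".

decreases

The distribution of mid-season canopy is itself part of what the fertiliser does — it is an intermediate outcome. Holding it fixed would remove that part of the effect; the total effect is the pooled difference.
Pooled: Fertiliser A 22.3% vs Fertiliser X 53.7%; Fertiliser A is lower overall.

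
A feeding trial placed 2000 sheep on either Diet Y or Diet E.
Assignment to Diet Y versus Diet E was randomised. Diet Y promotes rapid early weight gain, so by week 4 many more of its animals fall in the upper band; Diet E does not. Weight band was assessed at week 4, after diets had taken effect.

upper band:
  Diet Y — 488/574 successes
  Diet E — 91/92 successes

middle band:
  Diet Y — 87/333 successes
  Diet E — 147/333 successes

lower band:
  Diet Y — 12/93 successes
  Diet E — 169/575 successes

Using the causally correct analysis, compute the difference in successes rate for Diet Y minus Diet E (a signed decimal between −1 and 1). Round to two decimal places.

+0.18

Within every week-4 weight band level Diet E has the higher rate, yet pooled Diet Y does — Simpson's reversal.
Because the diet influences week-4 weight band, week-4 weight band is a post-treatment mediator, not a confounder. Stratifying on it would bias the estimate; the causal effect is the crude pooled difference.
The causal difference is the pooled difference: 0.587 − 0.407 = +0.180.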